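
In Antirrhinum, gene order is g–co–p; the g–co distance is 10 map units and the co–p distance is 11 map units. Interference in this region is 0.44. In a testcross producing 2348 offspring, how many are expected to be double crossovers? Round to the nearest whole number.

Map distances give recombination frequencies of 0.100 and 0.110 for the two intervals.
With interference 0.44 (so coincidence = 0.56), expected double-crossover frequency = 0.100 × 0.110 × 0.56 = 0.00616.
Expected number = 0.00616 × 2348 = 14.46 ≈ 14.

14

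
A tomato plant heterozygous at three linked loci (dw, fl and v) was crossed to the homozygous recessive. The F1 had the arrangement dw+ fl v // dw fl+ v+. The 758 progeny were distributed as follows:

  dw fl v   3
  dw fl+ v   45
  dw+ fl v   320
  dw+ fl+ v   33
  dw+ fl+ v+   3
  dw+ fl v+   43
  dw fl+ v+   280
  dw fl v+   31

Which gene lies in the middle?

The two rarest classes, dw fl v and dw+ fl+ v+, are the double crossovers. Comparing them with the parentals, only the dw allele has switched, so dw is the middle locus and the order is fl – dw – v.

dw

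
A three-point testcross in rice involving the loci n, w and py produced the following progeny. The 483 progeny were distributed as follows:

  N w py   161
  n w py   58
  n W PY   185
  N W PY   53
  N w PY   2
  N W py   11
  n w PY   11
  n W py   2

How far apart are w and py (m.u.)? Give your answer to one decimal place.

5.4 m.u.

The two most frequent reciprocal classes, N w py and n W PY, are the parental types, so the F1 was N w py / n W PY.
The two rarest classes, N w PY and n W py, are the double crossovers. Comparing them with the parentals, only the py allele has switched, so py is the middle locus and the order is w – py – n.
Crossovers in the w–py interval produce the single-crossover classes N W py and n w PY (11 + 11 = 22) plus the double crossovers (4).
RF(w–py) = (22 + 4) / 483 = 26/483 = 0.0538 → 5.4 m.u.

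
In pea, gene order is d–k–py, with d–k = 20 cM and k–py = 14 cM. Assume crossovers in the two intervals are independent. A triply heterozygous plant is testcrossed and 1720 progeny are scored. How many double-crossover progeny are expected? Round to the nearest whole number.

48

Map distances give recombination frequencies of 0.200 and 0.140 for the two intervals.
With no interference, expected double-crossover frequency = 0.200 × 0.140 = 0.02800.
Expected number = 0.02800 × 1720 = 48.16 ≈ 48.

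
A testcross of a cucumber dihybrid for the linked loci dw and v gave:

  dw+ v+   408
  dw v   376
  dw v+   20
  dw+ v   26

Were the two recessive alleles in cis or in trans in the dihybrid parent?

The two most frequent classes are dw+ v+ (408) and dw v (376); these are the parental (non-recombinant) types.
So the F1 carried dw+ v+ on one chromosome and dw v on the other — the recessive alleles are on the same chromosome (cis / coupling).

cis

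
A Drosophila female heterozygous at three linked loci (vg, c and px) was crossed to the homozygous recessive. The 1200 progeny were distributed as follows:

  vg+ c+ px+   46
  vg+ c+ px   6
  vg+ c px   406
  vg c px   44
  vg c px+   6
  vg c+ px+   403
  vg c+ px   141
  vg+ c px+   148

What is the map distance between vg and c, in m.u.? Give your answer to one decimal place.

8.5 m.u.

The two most frequent reciprocal classes, vg c+ px+ and vg+ c px, are the parental types, so the F1 was vg c+ px+ / vg+ c px.
The two rarest classes, vg c px+ and vg+ c+ px, are the double crossovers. Comparing them with the parentals, only the c allele has switched, so c is the middle locus and the order is px – c – vg.
Crossovers in the c–vg interval produce the single-crossover classes vg+ c+ px+ and vg c px (46 + 44 = 90) plus the double crossovers (12).
RF(c–vg) = (90 + 12) / 1200 = 102/1200 = 0.0850 → 8.5 m.u.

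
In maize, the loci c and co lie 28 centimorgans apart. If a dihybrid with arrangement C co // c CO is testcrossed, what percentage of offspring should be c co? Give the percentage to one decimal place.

14.0%

A map distance of 28 centimorgans corresponds to a recombination frequency of 0.280.
The F1 is C co / c CO, so c co is a recombinant gamete class with expected frequency r/2 = 0.280/2 = 0.1400.
That is 0.1400 = 14.0% of the progeny.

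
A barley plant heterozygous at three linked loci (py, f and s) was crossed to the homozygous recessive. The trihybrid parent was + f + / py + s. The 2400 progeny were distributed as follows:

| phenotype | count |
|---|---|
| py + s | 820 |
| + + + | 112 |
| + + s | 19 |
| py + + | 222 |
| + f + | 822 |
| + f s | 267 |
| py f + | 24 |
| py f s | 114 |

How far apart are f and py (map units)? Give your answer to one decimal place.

The two rarest classes, py f + and + + s, are the double crossovers. Comparing them with the parentals, only the py allele has switched, so py is the middle locus and the order is s – py – f.
Crossovers in the py–f interval produce the single-crossover classes + + + and py f s (112 + 114 = 226) plus the double crossovers (43).
RF(py–f) = (226 + 43) / 2400 = 269/2400 = 0.1121 → 11.2 map units.

11.2 map units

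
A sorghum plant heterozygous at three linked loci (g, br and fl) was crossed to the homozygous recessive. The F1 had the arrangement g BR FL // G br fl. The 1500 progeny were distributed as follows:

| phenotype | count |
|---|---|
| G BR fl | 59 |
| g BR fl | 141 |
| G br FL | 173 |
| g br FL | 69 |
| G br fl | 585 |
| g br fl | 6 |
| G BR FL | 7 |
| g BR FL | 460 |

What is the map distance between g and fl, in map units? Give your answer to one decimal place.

The two rarest classes, G BR FL and g br fl, are the double crossovers. Comparing them with the parentals, only the g allele has switched, so g is the middle locus and the order is br – g – fl.
Crossovers in the g–fl interval produce the single-crossover classes g BR fl and G br FL (141 + 173 = 314) plus the double crossovers (13).
RF(g–fl) = (314 + 13) / 1500 = 327/1500 = 0.2180 → 21.8 map units.

21.8 map units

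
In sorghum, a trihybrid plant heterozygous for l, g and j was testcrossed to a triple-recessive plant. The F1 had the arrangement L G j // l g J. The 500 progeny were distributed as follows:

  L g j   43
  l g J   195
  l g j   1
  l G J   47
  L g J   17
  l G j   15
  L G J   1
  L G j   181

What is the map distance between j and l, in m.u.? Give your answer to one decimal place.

6.8 m.u.

The two rarest classes, L G J and l g j, are the double crossovers. Comparing them with the parentals, only the j allele has switched, so j is the middle locus and the order is g – j – l.
Crossovers in the j–l interval produce the single-crossover classes l G j and L g J (15 + 17 = 32) plus the double crossovers (2).
RF(j–l) = (32 + 2) / 500 = 34/500 = 0.0680 → 6.8 m.u.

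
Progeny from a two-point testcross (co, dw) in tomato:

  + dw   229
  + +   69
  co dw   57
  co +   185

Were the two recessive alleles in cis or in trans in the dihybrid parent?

The two most frequent classes are + dw (229) and co + (185); these are the parental (non-recombinant) types.
So the F1 carried + dw on one chromosome and co + on the other — the recessive alleles are on opposite chromosomes (trans / repulsion).

trans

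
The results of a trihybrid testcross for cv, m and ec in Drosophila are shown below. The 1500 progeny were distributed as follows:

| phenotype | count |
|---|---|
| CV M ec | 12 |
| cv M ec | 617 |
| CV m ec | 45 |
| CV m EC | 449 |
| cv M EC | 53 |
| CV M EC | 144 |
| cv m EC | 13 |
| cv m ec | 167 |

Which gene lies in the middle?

cv

The two most frequent reciprocal classes, cv M ec and CV m EC, are the parental types, so the F1 was cv M ec / CV m EC.
The two rarest classes, CV M ec and cv m EC, are the double crossovers. Comparing them with the parentals, only the cv allele has switched, so cv is the middle locus and the order is m – cv – ec.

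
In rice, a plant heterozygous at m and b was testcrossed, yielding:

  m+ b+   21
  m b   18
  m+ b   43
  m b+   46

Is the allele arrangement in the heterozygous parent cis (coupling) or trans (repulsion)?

trans

The two most frequent classes are m+ b (43) and m b+ (46); these are the parental (non-recombinant) types.
So the F1 carried m+ b on one chromosome and m b+ on the other — the recessive alleles are on opposite chromosomes (trans / repulsion).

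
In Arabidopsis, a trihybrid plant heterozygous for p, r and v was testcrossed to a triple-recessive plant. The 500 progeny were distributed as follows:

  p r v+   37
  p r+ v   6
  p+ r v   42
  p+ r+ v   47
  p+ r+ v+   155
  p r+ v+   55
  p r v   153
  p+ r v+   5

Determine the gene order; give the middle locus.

r

The two most frequent reciprocal classes, p+ r+ v+ and p r v, are the parental types, so the F1 was p+ r+ v+ / p r v.
The two rarest classes, p+ r v+ and p r+ v, are the double crossovers. Comparing them with the parentals, only the r allele has switched, so r is the middle locus and the order is v – r – p.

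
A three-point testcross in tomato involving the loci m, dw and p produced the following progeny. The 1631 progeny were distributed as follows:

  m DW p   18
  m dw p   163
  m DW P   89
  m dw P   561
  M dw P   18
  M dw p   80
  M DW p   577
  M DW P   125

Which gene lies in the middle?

m

The two most frequent reciprocal classes, M DW p and m dw P, are the parental types, so the F1 was M DW p / m dw P.
The two rarest classes, m DW p and M dw P, are the double crossovers. Comparing them with the parentals, only the m allele has switched, so m is the middle locus and the order is p – m – dw.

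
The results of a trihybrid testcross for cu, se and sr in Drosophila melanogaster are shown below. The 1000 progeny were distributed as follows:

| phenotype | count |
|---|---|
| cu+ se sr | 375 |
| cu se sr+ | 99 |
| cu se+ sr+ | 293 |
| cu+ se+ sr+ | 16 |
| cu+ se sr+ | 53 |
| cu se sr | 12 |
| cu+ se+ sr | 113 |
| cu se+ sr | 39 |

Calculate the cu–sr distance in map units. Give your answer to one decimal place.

The two most frequent reciprocal classes, cu se+ sr+ and cu+ se sr, are the parental types, so the F1 was cu se+ sr+ / cu+ se sr.
The two rarest classes, cu+ se+ sr+ and cu se sr, are the double crossovers. Comparing them with the parentals, only the cu allele has switched, so cu is the middle locus and the order is se – cu – sr.
Crossovers in the cu–sr interval produce the single-crossover classes cu se+ sr and cu+ se sr+ (39 + 53 = 92) plus the double crossovers (28).
RF(cu–sr) = (92 + 28) / 1000 = 120/1000 = 0.1200 → 12.0 map units.

12.0 map units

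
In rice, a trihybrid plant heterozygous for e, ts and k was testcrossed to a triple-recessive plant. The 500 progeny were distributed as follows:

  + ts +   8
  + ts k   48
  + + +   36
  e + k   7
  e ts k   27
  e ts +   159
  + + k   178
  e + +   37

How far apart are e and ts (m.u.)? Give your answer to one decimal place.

The two most frequent reciprocal classes, e ts + and + + k, are the parental types, so the F1 was e ts + / + + k.
The two rarest classes, + ts + and e + k, are the double crossovers. Comparing them with the parentals, only the e allele has switched, so e is the middle locus and the order is ts – e – k.
Crossovers in the ts–e interval produce the single-crossover classes e + + and + ts k (37 + 48 = 85) plus the double crossovers (15).
RF(ts–e) = (85 + 15) / 500 = 100/500 = 0.2000 → 20.0 m.u.

20.0 m.u.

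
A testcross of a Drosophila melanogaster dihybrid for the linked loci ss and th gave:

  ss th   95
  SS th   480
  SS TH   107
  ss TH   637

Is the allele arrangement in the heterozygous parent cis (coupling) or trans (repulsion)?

The two most frequent classes are SS th (480) and ss TH (637); these are the parental (non-recombinant) types.
So the F1 carried SS th on one chromosome and ss TH on the other — the recessive alleles are on opposite chromosomes (trans / repulsion).

trans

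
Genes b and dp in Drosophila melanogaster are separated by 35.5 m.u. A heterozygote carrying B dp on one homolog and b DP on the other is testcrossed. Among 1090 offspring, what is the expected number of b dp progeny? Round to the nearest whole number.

193

A map distance of 35.5 m.u. corresponds to a recombination frequency of 0.355.
The F1 is B dp / b DP, so b dp is a recombinant gamete class with expected frequency r/2 = 0.355/2 = 0.1775.
Expected number = 0.1775 × 1090 = 193.47 ≈ 193.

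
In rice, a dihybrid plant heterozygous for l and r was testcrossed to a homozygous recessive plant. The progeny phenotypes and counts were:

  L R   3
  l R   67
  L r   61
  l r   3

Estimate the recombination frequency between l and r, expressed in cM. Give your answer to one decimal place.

4.5 cM

The two most frequent classes, L r (61) and l R (67), are the parental types, so the F1 was L r / l R.
The recombinant classes are L R and l r: 3 + 3 = 6.
Recombination frequency = 6/134 = 0.0448 ≈ 4.5%, i.e. 4.5 cM.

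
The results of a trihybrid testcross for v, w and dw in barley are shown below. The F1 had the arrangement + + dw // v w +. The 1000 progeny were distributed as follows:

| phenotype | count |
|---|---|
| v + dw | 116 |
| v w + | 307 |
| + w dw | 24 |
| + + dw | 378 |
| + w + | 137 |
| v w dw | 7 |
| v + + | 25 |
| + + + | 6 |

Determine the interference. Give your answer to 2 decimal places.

The two rarest classes, + + + and v w dw, are the double crossovers. Comparing them with the parentals, only the dw allele has switched, so dw is the middle locus and the order is v – dw – w.
v–dw: (253 + 13)/1000 = 0.2660; dw–w: (49 + 13)/1000 = 0.0620.
Expected DCO frequency = 0.2660 × 0.0620 ≈ 0.01649; observed = 13/1000 ≈ 0.01300.
Coefficient of coincidence = 0.01300/0.01649 ≈ 0.79; interference = 1 − 0.79 = 0.21.

0.21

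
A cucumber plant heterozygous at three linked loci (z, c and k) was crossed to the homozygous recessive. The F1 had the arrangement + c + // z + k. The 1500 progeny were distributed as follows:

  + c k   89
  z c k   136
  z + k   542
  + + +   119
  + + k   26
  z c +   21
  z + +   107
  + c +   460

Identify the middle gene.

z

The two rarest classes, z c + and + + k, are the double crossovers. Comparing them with the parentals, only the z allele has switched, so z is the middle locus and the order is k – z – c.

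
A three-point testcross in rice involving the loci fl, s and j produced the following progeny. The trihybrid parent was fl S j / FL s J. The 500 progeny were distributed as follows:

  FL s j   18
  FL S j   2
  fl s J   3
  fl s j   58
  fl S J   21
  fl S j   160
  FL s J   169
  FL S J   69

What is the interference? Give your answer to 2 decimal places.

The two rarest classes, FL S j and fl s J, are the double crossovers. Comparing them with the parentals, only the fl allele has switched, so fl is the middle locus and the order is j – fl – s.
j–fl: (39 + 5)/500 = 0.0880; fl–s: (127 + 5)/500 = 0.2640.
Expected DCO frequency = 0.0880 × 0.2640 ≈ 0.02323; observed = 5/500 ≈ 0.01000.
Coefficient of coincidence = 0.01000/0.02323 ≈ 0.43; interference = 1 − 0.43 = 0.57.

0.57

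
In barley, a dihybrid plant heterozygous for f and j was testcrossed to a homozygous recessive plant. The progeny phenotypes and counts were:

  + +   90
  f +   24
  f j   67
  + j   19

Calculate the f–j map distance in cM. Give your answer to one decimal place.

21.5 cM

The two most frequent classes, + + (90) and f j (67), are the parental types, so the F1 was + + / f j.
The recombinant classes are + j and f +: 19 + 24 = 43.
Recombination frequency = 43/200 = 0.2150 ≈ 21.5%, i.e. 21.5 cM.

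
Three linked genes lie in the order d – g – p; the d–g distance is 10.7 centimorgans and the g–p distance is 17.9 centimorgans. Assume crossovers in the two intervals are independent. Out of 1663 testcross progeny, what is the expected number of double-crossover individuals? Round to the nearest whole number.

32

Map distances give recombination frequencies of 0.107 and 0.179 for the two intervals.
With no interference, expected double-crossover frequency = 0.107 × 0.179 = 0.01915.
Expected number = 0.01915 × 1663 = 31.85 ≈ 32.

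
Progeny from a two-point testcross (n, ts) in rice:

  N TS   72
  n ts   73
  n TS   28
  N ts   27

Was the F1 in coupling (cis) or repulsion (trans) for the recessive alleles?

The two most frequent classes are N TS (72) and n ts (73); these are the parental (non-recombinant) types.
So the F1 carried N TS on one chromosome and n ts on the other — the recessive alleles are on the same chromosome (cis / coupling).

cis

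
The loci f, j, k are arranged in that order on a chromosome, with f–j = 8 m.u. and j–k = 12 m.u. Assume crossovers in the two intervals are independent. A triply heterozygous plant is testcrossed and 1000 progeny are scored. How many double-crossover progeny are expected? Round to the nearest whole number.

10

Map distances give recombination frequencies of 0.080 and 0.120 for the two intervals.
With no interference, expected double-crossover frequency = 0.080 × 0.120 = 0.00960.
Expected number = 0.00960 × 1000 = 9.60 ≈ 10.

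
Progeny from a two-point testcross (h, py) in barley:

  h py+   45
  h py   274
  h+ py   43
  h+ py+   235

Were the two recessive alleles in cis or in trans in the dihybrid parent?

The two most frequent classes are h+ py+ (235) and h py (274); these are the parental (non-recombinant) types.
So the F1 carried h+ py+ on one chromosome and h py on the other — the recessive alleles are on the same chromosome (cis / coupling).

cis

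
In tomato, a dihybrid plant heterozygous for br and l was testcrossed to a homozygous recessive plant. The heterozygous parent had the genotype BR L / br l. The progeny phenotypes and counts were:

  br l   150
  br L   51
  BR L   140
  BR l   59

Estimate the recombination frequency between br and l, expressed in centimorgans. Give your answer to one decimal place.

27.5 centimorgans

The recombinant classes are BR l and br L: 59 + 51 = 110.
Recombination frequency = 110/400 = 0.2750 ≈ 27.5%, i.e. 27.5 centimorgans.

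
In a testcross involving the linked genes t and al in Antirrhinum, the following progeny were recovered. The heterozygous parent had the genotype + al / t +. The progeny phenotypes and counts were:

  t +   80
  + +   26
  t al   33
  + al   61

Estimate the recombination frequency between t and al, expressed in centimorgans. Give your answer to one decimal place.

29.5 centimorgans

The recombinant classes are + + and t al: 26 + 33 = 59.
Recombination frequency = 59/200 = 0.2950 ≈ 29.5%, i.e. 29.5 centimorgans.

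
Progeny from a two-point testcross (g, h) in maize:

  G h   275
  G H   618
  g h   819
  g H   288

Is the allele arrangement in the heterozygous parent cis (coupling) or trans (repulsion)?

cis

The two most frequent classes are G H (618) and g h (819); these are the parental (non-recombinant) types.
So the F1 carried G H on one chromosome and g h on the other — the recessive alleles are on the same chromosome (cis / coupling).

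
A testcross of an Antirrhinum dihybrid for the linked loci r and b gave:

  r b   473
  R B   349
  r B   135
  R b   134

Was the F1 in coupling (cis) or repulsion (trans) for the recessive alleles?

cis

The two most frequent classes are R B (349) and r b (473); these are the parental (non-recombinant) types.
So the F1 carried R B on one chromosome and r b on the other — the recessive alleles are on the same chromosome (cis / coupling).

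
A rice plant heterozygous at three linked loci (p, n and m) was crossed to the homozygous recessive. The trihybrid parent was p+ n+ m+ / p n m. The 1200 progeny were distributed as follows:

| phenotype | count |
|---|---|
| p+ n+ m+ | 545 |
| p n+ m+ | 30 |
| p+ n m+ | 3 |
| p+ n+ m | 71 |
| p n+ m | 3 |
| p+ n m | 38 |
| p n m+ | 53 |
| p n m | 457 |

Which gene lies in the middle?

The two rarest classes, p+ n m+ and p n+ m, are the double crossovers. Comparing them with the parentals, only the n allele has switched, so n is the middle locus and the order is m – n – p.

n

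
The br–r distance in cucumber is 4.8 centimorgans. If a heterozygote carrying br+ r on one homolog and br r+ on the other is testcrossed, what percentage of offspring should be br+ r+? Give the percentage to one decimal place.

2.4%

A map distance of 4.8 centimorgans corresponds to a recombination frequency of 0.048.
The F1 is br+ r / br r+, so br+ r+ is a recombinant gamete class with expected frequency r/2 = 0.048/2 = 0.0240.
That is 0.0240 = 2.4% of the progeny.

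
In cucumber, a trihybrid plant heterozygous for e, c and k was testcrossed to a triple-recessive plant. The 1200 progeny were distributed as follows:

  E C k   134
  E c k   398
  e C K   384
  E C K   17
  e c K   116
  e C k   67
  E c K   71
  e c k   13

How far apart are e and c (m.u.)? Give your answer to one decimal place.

23.3 m.u.

The two most frequent reciprocal classes, e C K and E c k, are the parental types, so the F1 was e C K / E c k.
The two rarest classes, E C K and e c k, are the double crossovers. Comparing them with the parentals, only the e allele has switched, so e is the middle locus and the order is c – e – k.
Crossovers in the c–e interval produce the single-crossover classes e c K and E C k (116 + 134 = 250) plus the double crossovers (30).
RF(c–e) = (250 + 30) / 1200 = 280/1200 = 0.2333 → 23.3 m.u.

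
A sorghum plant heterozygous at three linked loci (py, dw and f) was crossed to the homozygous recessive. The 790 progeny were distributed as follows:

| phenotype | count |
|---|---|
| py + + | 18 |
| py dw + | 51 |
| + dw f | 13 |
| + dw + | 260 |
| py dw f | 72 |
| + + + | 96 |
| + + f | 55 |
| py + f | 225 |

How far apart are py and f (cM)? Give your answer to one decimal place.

The two most frequent reciprocal classes, py + f and + dw +, are the parental types, so the F1 was py + f / + dw +.
The two rarest classes, py + + and + dw f, are the double crossovers. Comparing them with the parentals, only the f allele has switched, so f is the middle locus and the order is py – f – dw.
Crossovers in the py–f interval produce the single-crossover classes + + f and py dw + (55 + 51 = 106) plus the double crossovers (31).
RF(py–f) = (106 + 31) / 790 = 137/790 = 0.1734 → 17.3 cM.

17.3 cM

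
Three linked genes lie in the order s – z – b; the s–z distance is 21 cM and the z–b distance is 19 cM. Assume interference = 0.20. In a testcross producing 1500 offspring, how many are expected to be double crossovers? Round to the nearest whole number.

Map distances give recombination frequencies of 0.210 and 0.190 for the two intervals.
With interference 0.20 (so coincidence = 0.80), expected double-crossover frequency = 0.210 × 0.190 × 0.80 = 0.03192.
Expected number = 0.03192 × 1500 = 47.88 ≈ 48.

48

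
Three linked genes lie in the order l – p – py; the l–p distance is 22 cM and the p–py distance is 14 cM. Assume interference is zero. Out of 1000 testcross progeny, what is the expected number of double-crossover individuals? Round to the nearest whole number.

31

Map distances give recombination frequencies of 0.220 and 0.140 for the two intervals.
With no interference, expected double-crossover frequency = 0.220 × 0.140 = 0.03080.
Expected number = 0.03080 × 1000 = 30.80 ≈ 31.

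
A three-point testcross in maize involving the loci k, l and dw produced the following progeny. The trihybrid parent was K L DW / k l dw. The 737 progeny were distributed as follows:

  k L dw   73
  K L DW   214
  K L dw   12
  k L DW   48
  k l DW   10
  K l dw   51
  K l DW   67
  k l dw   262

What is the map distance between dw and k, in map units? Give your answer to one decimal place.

16.4 map units

The two rarest classes, K L dw and k l DW, are the double crossovers. Comparing them with the parentals, only the dw allele has switched, so dw is the middle locus and the order is l – dw – k.
Crossovers in the dw–k interval produce the single-crossover classes k L DW and K l dw (48 + 51 = 99) plus the double crossovers (22).
RF(dw–k) = (99 + 22) / 737 = 121/737 = 0.1642 → 16.4 map units.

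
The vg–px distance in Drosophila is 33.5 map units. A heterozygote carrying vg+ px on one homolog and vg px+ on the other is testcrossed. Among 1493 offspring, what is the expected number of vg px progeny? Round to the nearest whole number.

A map distance of 33.5 map units corresponds to a recombination frequency of 0.335.
The F1 is vg+ px / vg px+, so vg px is a recombinant gamete class with expected frequency r/2 = 0.335/2 = 0.1675.
Expected number = 0.1675 × 1493 = 250.08 ≈ 250.

250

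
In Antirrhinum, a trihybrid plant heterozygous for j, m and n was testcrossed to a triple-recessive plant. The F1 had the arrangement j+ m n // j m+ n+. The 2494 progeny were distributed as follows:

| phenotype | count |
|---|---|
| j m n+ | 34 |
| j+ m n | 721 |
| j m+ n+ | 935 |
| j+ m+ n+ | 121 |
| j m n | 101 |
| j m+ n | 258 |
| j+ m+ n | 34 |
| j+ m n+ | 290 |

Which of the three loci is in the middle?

m

The two rarest classes, j+ m+ n and j m n+, are the double crossovers. Comparing them with the parentals, only the m allele has switched, so m is the middle locus and the order is j – m – n.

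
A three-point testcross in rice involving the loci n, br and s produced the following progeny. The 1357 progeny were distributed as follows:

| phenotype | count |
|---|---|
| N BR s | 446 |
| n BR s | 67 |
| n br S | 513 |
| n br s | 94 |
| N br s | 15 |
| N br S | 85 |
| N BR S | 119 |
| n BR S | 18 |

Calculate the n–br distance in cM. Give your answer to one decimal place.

13.6 cM

The two most frequent reciprocal classes, n br S and N BR s, are the parental types, so the F1 was n br S / N BR s.
The two rarest classes, n BR S and N br s, are the double crossovers. Comparing them with the parentals, only the br allele has switched, so br is the middle locus and the order is n – br – s.
Crossovers in the n–br interval produce the single-crossover classes N br S and n BR s (85 + 67 = 152) plus the double crossovers (33).
RF(n–br) = (152 + 33) / 1357 = 185/1357 = 0.1363 → 13.6 cM.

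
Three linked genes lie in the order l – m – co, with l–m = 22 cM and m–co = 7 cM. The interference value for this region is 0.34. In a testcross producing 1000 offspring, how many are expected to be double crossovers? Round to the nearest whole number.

10

Map distances give recombination frequencies of 0.220 and 0.070 for the two intervals.
With interference 0.34 (so coincidence = 0.66), expected double-crossover frequency = 0.220 × 0.070 × 0.66 = 0.01016.
Expected number = 0.01016 × 1000 = 10.16 ≈ 10.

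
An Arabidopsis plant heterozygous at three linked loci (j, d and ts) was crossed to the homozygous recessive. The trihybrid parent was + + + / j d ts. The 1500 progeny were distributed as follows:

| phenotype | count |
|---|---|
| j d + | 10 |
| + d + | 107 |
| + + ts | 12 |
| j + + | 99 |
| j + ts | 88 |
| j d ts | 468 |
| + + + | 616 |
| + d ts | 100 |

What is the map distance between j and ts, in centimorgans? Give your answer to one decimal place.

14.7 centimorgans

The two rarest classes, + + ts and j d +, are the double crossovers. Comparing them with the parentals, only the ts allele has switched, so ts is the middle locus and the order is j – ts – d.
Crossovers in the j–ts interval produce the single-crossover classes j + + and + d ts (99 + 100 = 199) plus the double crossovers (22).
RF(j–ts) = (199 + 22) / 1500 = 221/1500 = 0.1473 → 14.7 centimorgans.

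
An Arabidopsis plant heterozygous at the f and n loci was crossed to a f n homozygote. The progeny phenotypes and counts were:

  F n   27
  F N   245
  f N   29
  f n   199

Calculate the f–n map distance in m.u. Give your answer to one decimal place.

11.2 m.u.

The two most frequent classes, F N (245) and f n (199), are the parental types, so the F1 was F N / f n.
The recombinant classes are F n and f N: 27 + 29 = 56.
Recombination frequency = 56/500 = 0.1120 ≈ 11.2%, i.e. 11.2 m.u.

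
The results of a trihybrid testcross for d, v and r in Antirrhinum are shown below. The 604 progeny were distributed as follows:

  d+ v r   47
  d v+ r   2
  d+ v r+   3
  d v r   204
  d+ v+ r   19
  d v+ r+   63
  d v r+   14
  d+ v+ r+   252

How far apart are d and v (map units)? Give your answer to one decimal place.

19.0 map units

The two most frequent reciprocal classes, d v r and d+ v+ r+, are the parental types, so the F1 was d v r / d+ v+ r+.
The two rarest classes, d v+ r and d+ v r+, are the double crossovers. Comparing them with the parentals, only the v allele has switched, so v is the middle locus and the order is r – v – d.
Crossovers in the v–d interval produce the single-crossover classes d+ v r and d v+ r+ (47 + 63 = 110) plus the double crossovers (5).
RF(v–d) = (110 + 5) / 604 = 115/604 = 0.1904 → 19.0 map units.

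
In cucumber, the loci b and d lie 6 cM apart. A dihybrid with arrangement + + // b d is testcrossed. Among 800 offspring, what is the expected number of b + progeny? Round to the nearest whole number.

A map distance of 6 cM corresponds to a recombination frequency of 0.060.
The F1 is + + / b d, so b + is a recombinant gamete class with expected frequency r/2 = 0.060/2 = 0.0300.
Expected number = 0.0300 × 800 = 24.00 ≈ 24.

24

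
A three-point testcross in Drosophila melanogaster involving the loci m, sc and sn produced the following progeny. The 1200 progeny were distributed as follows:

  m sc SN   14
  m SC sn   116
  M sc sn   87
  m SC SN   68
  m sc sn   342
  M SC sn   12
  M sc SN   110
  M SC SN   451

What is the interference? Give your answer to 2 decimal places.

0.32

The two most frequent reciprocal classes, m sc sn and M SC SN, are the parental types, so the F1 was m sc sn / M SC SN.
The two rarest classes, m sc SN and M SC sn, are the double crossovers. Comparing them with the parentals, only the sn allele has switched, so sn is the middle locus and the order is m – sn – sc.
m–sn: (155 + 26)/1200 = 0.1508; sn–sc: (226 + 26)/1200 = 0.2100.
Expected DCO frequency = 0.1508 × 0.2100 ≈ 0.03167; observed = 26/1200 ≈ 0.02167.
Coefficient of coincidence = 0.02167/0.03167 ≈ 0.68; interference = 1 − 0.68 = 0.32.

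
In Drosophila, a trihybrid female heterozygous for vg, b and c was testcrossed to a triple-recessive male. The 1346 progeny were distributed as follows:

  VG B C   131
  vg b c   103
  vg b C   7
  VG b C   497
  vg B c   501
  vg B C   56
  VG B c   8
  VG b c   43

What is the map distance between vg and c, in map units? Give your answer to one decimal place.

The two most frequent reciprocal classes, VG b C and vg B c, are the parental types, so the F1 was VG b C / vg B c.
The two rarest classes, vg b C and VG B c, are the double crossovers. Comparing them with the parentals, only the vg allele has switched, so vg is the middle locus and the order is c – vg – b.
Crossovers in the c–vg interval produce the single-crossover classes VG b c and vg B C (43 + 56 = 99) plus the double crossovers (15).
RF(c–vg) = (99 + 15) / 1346 = 114/1346 = 0.0847 → 8.5 map units.

8.5 map units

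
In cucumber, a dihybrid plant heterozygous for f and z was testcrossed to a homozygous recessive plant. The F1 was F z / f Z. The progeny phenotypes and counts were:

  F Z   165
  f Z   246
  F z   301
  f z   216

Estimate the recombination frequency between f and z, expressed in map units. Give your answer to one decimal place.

The recombinant classes are F Z and f z: 165 + 216 = 381.
Recombination frequency = 381/928 = 0.4106 ≈ 41.1%, i.e. 41.1 map units.

41.1 map units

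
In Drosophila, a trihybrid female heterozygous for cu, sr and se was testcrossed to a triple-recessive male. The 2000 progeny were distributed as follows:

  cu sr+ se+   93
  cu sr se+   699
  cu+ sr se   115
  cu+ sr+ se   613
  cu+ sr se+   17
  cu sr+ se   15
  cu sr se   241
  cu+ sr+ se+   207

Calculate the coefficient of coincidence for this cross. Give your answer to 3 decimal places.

The two most frequent reciprocal classes, cu+ sr+ se and cu sr se+, are the parental types, so the F1 was cu+ sr+ se / cu sr se+.
The two rarest classes, cu sr+ se and cu+ sr se+, are the double crossovers. Comparing them with the parentals, only the cu allele has switched, so cu is the middle locus and the order is se – cu – sr.
se–cu: (448 + 32)/2000 = 0.2400; cu–sr: (208 + 32)/2000 = 0.1200.
Expected DCO frequency = 0.2400 × 0.1200 ≈ 0.02880; observed = 32/2000 ≈ 0.01600.
Coefficient of coincidence = 0.01600/0.02880 ≈ 0.556.

0.556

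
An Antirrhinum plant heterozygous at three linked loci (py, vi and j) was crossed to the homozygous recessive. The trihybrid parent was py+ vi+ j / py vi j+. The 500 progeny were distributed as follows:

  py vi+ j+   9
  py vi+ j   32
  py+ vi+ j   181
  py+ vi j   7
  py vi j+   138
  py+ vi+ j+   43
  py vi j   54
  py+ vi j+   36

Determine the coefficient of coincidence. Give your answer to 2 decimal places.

0.84

The two rarest classes, py+ vi j and py vi+ j+, are the double crossovers. Comparing them with the parentals, only the vi allele has switched, so vi is the middle locus and the order is j – vi – py.
j–vi: (97 + 16)/500 = 0.2260; vi–py: (68 + 16)/500 = 0.1680.
Expected DCO frequency = 0.2260 × 0.1680 ≈ 0.03797; observed = 16/500 ≈ 0.03200.
Coefficient of coincidence = 0.03200/0.03797 ≈ 0.84.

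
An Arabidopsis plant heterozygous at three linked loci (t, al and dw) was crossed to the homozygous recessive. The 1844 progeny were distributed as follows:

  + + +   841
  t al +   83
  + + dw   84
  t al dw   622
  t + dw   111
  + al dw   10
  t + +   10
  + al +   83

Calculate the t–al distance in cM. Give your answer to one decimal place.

The two most frequent reciprocal classes, t al dw and + + +, are the parental types, so the F1 was t al dw / + + +.
The two rarest classes, + al dw and t + +, are the double crossovers. Comparing them with the parentals, only the t allele has switched, so t is the middle locus and the order is dw – t – al.
Crossovers in the t–al interval produce the single-crossover classes t + dw and + al + (111 + 83 = 194) plus the double crossovers (20).
RF(t–al) = (194 + 20) / 1844 = 214/1844 = 0.1161 → 11.6 cM.

11.6 cM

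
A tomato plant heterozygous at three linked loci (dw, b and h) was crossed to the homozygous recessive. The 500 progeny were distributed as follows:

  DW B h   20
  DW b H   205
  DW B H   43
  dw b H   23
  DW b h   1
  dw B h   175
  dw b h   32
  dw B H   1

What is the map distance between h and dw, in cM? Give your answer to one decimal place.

The two most frequent reciprocal classes, dw B h and DW b H, are the parental types, so the F1 was dw B h / DW b H.
The two rarest classes, dw B H and DW b h, are the double crossovers. Comparing them with the parentals, only the h allele has switched, so h is the middle locus and the order is dw – h – b.
Crossovers in the dw–h interval produce the single-crossover classes DW B h and dw b H (20 + 23 = 43) plus the double crossovers (2).
RF(dw–h) = (43 + 2) / 500 = 45/500 = 0.0900 → 9.0 cM.

9.0 cM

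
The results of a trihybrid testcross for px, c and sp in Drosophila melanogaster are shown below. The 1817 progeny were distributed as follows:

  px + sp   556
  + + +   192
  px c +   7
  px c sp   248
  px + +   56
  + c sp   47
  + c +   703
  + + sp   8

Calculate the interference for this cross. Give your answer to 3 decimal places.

0.492

The two most frequent reciprocal classes, + c + and px + sp, are the parental types, so the F1 was + c + / px + sp.
The two rarest classes, px c + and + + sp, are the double crossovers. Comparing them with the parentals, only the px allele has switched, so px is the middle locus and the order is c – px – sp.
c–px: (440 + 15)/1817 = 0.2504; px–sp: (103 + 15)/1817 = 0.0649.
Expected DCO frequency = 0.2504 × 0.0649 ≈ 0.01625; observed = 15/1817 ≈ 0.00826.
Coefficient of coincidence = 0.00826/0.01625 ≈ 0.508; interference = 1 − 0.508 = 0.492.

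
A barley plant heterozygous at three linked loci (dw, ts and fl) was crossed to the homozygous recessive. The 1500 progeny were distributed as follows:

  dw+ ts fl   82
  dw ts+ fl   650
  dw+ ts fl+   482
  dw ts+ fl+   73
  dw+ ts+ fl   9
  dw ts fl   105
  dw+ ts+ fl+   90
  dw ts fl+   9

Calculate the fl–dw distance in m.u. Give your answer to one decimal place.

The two most frequent reciprocal classes, dw ts+ fl and dw+ ts fl+, are the parental types, so the F1 was dw ts+ fl / dw+ ts fl+.
The two rarest classes, dw+ ts+ fl and dw ts fl+, are the double crossovers. Comparing them with the parentals, only the dw allele has switched, so dw is the middle locus and the order is ts – dw – fl.
Crossovers in the dw–fl interval produce the single-crossover classes dw ts+ fl+ and dw+ ts fl (73 + 82 = 155) plus the double crossovers (18).
RF(dw–fl) = (155 + 18) / 1500 = 173/1500 = 0.1153 → 11.5 m.u.

11.5 m.u.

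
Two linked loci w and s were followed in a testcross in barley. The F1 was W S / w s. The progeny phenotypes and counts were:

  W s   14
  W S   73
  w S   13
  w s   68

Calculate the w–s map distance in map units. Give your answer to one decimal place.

The recombinant classes are W s and w S: 14 + 13 = 27.
Recombination frequency = 27/168 = 0.1607 ≈ 16.1%, i.e. 16.1 map units.

16.1 map units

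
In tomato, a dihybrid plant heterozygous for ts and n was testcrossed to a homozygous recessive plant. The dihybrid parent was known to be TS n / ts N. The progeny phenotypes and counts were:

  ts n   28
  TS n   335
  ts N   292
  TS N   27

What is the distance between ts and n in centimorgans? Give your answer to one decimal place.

8.1 centimorgans

The recombinant classes are TS N and ts n: 27 + 28 = 55.
Recombination frequency = 55/682 = 0.0806 ≈ 8.1%, i.e. 8.1 centimorgans.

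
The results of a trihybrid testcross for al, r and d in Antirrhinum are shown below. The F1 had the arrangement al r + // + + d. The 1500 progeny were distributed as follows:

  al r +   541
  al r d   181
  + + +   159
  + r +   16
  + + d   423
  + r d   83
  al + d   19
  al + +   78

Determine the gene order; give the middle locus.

al

The two rarest classes, + r + and al + d, are the double crossovers. Comparing them with the parentals, only the al allele has switched, so al is the middle locus and the order is r – al – d.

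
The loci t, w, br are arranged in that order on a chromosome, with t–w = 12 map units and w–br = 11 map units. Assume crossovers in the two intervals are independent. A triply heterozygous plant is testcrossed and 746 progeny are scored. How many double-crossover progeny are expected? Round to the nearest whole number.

Map distances give recombination frequencies of 0.120 and 0.110 for the two intervals.
With no interference, expected double-crossover frequency = 0.120 × 0.110 = 0.01320.
Expected number = 0.01320 × 746 = 9.85 ≈ 10.

10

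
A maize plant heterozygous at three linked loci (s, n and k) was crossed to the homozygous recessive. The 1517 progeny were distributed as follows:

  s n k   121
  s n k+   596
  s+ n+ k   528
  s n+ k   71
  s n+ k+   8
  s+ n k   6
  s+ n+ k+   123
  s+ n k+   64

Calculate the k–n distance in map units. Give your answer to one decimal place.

17.0 map units

The two most frequent reciprocal classes, s n k+ and s+ n+ k, are the parental types, so the F1 was s n k+ / s+ n+ k.
The two rarest classes, s n+ k+ and s+ n k, are the double crossovers. Comparing them with the parentals, only the n allele has switched, so n is the middle locus and the order is s – n – k.
Crossovers in the n–k interval produce the single-crossover classes s n k and s+ n+ k+ (121 + 123 = 244) plus the double crossovers (14).
RF(n–k) = (244 + 14) / 1517 = 258/1517 = 0.1701 → 17.0 map units.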